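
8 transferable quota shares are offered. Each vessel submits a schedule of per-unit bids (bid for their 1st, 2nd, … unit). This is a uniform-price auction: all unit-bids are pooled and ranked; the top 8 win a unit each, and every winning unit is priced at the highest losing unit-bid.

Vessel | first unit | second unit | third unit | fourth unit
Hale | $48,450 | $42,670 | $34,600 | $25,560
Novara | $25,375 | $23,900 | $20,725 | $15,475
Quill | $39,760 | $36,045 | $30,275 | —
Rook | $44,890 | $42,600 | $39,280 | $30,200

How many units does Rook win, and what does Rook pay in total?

Rook: 3 units, pays $90,825

All unit-bids, highest first — top 8: 48,450 (Hale-1), 44,890 (Rook-1), 42,670 (Hale-2), 42,600 (Rook-2), 39,760 (Quill-1), 39,280 (Rook-3), 36,045 (Quill-2), 34,600 (Hale-3)
First bid not allocated: $30,275.
Rook wins 3 unit(s) at $30,275 each.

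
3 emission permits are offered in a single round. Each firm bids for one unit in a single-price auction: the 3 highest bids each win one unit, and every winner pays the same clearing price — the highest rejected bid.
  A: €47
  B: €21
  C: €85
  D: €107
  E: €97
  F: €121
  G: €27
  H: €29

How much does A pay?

A pays €0

Sorting: 121 (F), 107 (D), 97 (E), 85 (C), 47 (A), …
Winners (3 units): F, D, E.
Highest unsuccessful bid: €85 → clearing price.
A does not win → pays €0.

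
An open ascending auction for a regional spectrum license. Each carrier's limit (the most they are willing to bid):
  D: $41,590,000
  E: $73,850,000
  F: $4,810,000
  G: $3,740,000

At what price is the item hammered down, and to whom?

E wins at $41,590,000

Limits in order: 73,850,000 (E) > 41,590,000 (D) > 4,810,000 (F) > 3,740,000 (G)
Once the price passes $41,590,000, only E is left; the hammer falls at D's limit of $41,590,000.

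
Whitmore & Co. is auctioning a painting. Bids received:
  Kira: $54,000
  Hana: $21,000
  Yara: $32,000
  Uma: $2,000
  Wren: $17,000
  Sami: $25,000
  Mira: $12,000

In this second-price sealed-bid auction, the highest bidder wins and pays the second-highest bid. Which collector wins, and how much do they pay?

Sorting bids: 54,000 (Kira) > 32,000 (Yara) > 25,000 (Sami) > 21,000 (Hana) > 17,000 (Wren) > 12,000 (Mira) > …
Second-price: Kira pays Yara's bid of $32,000.

Kira pays $32,000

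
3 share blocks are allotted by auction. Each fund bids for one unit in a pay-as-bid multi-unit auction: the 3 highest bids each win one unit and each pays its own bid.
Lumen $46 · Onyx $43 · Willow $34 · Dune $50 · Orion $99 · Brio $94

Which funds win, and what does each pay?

Ordering the bids: 99 (Orion), 94 (Brio), 50 (Dune), 46 (Lumen), 43 (Onyx), …
The 3 highest are Orion, Brio, Dune.
Each winner pays its own bid: Orion $99, Brio $94, Dune $50.

Orion $99, Brio $94, Dune $50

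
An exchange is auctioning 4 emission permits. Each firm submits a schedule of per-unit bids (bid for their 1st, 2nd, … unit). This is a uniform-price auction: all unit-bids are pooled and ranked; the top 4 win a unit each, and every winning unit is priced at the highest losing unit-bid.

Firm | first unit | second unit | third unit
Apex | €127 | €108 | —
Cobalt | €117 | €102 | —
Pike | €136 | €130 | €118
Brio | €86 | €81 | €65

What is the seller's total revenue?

Merging the schedules and taking the best 4: 136 (Pike-1), 130 (Pike-2), 127 (Apex-1), 118 (Pike-3)
First bid not allocated: €117.
Allocation: Apex 1, Pike 3. Every unit priced at €117.
Revenue = 4 × 117 = €468.

Total revenue: €468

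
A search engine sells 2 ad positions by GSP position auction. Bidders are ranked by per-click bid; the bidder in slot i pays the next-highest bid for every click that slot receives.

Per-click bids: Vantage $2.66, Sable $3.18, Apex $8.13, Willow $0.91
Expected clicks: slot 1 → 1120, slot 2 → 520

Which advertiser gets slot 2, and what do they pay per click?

Sable; $2.66 per click

Per-click bids in order: $8.13 (Apex) > $3.18 (Sable) > $2.66 (Vantage) > …
Slot 2 goes to the second-ranked bidder, Sable, who pays the next bid down: $2.66/click.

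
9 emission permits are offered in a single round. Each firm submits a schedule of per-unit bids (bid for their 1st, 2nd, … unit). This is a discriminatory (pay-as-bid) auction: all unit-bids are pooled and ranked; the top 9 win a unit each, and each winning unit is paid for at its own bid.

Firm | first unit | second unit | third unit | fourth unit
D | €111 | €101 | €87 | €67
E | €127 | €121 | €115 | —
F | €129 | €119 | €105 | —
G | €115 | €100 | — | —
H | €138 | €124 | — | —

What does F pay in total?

All unit-bids, highest first — top 9: 138 (H-1), 129 (F-1), 127 (E-1), 124 (H-2), 121 (E-2), 119 (F-2), 115 (E-3), 115 (G-1), 111 (D-1)
Next rejected bid: €105 (not a price — pay-as-bid).
F's winning unit-bids: 129 + 119 = €248.

F pays €248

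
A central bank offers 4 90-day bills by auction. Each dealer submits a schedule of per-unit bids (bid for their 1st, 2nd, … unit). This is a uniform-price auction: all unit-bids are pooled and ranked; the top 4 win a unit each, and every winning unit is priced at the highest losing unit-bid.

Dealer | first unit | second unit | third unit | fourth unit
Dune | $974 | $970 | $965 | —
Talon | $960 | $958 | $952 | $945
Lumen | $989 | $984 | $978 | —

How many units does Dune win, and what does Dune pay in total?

Dune: 1 unit, pays $970

Pooled unit-bids ranked (top 4): 989 (Lumen-1), 984 (Lumen-2), 978 (Lumen-3), 974 (Dune-1)
The (k+1)-th unit-bid is $970.
Dune wins 1 unit(s) at $970 each.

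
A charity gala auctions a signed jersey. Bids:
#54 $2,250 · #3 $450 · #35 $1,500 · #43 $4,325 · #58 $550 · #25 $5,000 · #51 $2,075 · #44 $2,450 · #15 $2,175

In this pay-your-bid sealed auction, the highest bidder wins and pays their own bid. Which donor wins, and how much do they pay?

Bids in order: 5,000 (#25) > 4,325 (#43) > 2,450 (#44) > 2,250 (#54) > 2,175 (#15) > 2,075 (#51) > …
#25 has the highest bid and pays exactly that: $5,000.

#25 pays $5,000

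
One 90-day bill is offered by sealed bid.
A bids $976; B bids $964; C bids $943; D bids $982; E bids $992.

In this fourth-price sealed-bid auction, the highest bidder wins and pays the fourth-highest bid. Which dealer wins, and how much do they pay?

E pays $964

Rule: the highest bidder wins and pays the fourth-highest bid.
Bids in order: 992 (E) > 982 (D) > 976 (A) > 964 (B) > 943 (C)
E is highest; pays the fourth-highest bid, $964.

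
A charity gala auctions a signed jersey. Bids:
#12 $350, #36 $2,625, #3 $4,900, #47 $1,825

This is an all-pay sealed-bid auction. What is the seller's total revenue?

Sorting bids: 4,900 (#3) > 2,625 (#36) > 1,825 (#47) > 350 (#12)
Every bidder forfeits their bid regardless of winning.
Revenue = 350 + 2,625 + 4,900 + 1,825 = $9,700.

Total revenue: $9,700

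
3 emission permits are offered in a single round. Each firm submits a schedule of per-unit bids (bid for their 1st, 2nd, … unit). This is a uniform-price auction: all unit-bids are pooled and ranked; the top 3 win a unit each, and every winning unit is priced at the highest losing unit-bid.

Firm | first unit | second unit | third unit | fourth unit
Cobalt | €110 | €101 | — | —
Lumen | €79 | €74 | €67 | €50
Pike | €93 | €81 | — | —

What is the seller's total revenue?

Merging the schedules and taking the best 3: 110 (Cobalt-1), 101 (Cobalt-2), 93 (Pike-1)
First bid not allocated: €81.
Allocation: Cobalt 2, Pike 1. Every unit priced at €81.
Revenue = 3 × 81 = €243.

Total revenue: €243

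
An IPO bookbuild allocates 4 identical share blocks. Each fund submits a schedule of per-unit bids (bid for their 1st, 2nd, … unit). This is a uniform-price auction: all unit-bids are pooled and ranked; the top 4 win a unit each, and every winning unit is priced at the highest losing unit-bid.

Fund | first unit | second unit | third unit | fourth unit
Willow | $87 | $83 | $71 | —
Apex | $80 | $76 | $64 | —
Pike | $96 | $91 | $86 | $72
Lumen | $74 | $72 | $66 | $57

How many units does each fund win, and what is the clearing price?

All unit-bids, highest first — top 4: 96 (Pike-1), 91 (Pike-2), 87 (Willow-1), 86 (Pike-3)
First bid not allocated: $83.
Allocation: Pike 3, Willow 1.

Pike 3, Willow 1; clearing price $83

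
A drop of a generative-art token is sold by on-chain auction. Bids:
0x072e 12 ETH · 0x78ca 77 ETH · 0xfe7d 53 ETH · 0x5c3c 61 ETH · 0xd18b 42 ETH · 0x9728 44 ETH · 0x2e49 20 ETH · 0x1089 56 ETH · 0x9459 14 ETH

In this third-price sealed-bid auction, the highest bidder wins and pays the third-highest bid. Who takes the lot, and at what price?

0x78ca pays 56 ETH

Bids in order: 77 (0x78ca) > 61 (0x5c3c) > 56 (0x1089) > 53 (0xfe7d) > 44 (0x9728) > 42 (0xd18b) > …
0x78ca is highest; pays the third-highest bid, 56 ETH.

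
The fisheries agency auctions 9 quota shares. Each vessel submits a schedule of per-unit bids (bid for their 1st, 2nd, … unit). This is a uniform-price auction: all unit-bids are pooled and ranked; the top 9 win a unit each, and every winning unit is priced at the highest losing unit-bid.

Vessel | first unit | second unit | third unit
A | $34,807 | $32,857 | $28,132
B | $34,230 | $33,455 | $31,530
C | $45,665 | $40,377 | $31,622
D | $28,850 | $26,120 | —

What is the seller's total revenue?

All unit-bids, highest first — top 9: 45,665 (C-1), 40,377 (C-2), 34,807 (A-1), 34,230 (B-1), 33,455 (B-2), 32,857 (A-2), 31,622 (C-3), 31,530 (B-3), 28,850 (D-1)
The (k+1)-th unit-bid is $28,132.
Allocation: A 2, B 3, C 3, D 1. Every unit priced at $28,132.
Revenue = 9 × 28,132 = $253,188.

Total revenue: $253,188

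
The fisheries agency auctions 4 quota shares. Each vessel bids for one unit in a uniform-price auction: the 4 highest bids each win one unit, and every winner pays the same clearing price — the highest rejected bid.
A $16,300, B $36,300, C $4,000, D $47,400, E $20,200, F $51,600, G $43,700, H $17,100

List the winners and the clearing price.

F, D, G, B; each pays $20,200

Ordering the bids: 51,600 (F), 47,400 (D), 43,700 (G), 36,300 (B), 20,200 (E), 17,100 (H), …
Top 4: F, D, G, B.
Clearing price = highest rejected bid = $20,200.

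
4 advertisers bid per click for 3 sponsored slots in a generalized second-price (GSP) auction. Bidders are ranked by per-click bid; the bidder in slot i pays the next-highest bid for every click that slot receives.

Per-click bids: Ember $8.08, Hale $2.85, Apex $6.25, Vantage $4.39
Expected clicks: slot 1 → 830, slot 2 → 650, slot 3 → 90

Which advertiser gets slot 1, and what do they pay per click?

Ember; $6.25 per click

Ranked by bid: $8.08 (Ember) > $6.25 (Apex) > $4.39 (Vantage) > $2.85 (Hale)
Slot 1 goes to the first-ranked bidder, Ember, who pays the next bid down: $6.25/click.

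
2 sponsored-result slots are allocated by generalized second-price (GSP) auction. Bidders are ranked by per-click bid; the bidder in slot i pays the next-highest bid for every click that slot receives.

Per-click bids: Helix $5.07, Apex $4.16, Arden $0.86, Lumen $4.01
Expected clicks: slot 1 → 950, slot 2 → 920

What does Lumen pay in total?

Lumen pays $0.00

Per-click bids in order: $5.07 (Helix) > $4.16 (Apex) > $4.01 (Lumen) > …
Lumen ranks below slot 2 → no slot, pays nothing.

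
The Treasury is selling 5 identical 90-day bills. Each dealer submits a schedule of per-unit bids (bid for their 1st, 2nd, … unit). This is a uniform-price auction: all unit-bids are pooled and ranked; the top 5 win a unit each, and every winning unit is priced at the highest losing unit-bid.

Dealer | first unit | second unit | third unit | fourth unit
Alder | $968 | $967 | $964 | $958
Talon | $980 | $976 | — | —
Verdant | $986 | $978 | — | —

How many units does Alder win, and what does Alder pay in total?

Pooled unit-bids ranked (top 5): 986 (Verdant-1), 980 (Talon-1), 978 (Verdant-2), 976 (Talon-2), 968 (Alder-1)
Highest rejected unit-bid = $967.
Alder wins 1 unit(s) at $967 each.

Alder: 1 unit, pays $967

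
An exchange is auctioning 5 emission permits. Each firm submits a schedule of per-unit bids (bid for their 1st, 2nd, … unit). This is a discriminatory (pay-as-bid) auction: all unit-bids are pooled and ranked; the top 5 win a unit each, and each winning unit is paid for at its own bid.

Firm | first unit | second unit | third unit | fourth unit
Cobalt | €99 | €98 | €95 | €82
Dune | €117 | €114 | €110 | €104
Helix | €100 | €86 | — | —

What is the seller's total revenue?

Total revenue: €545

Merging the schedules and taking the best 5: 117 (Dune-1), 114 (Dune-2), 110 (Dune-3), 104 (Dune-4), 100 (Helix-1)
Next rejected bid: €99 (not a price — pay-as-bid).
Each winning unit pays its own bid.
Revenue = 117 + 114 + 110 + 104 + 100 = €545.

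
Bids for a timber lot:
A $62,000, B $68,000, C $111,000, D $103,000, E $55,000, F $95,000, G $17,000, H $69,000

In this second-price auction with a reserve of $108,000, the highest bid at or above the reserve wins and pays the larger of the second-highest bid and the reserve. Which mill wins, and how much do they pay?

C pays $108,000

Bids in order: 111,000 (C) > 103,000 (D) > 95,000 (F) > 69,000 (H) > 68,000 (B) > 62,000 (A) > …
C has the top bid at or above the reserve ($111,000).
Second-highest bid $103,000 is below the reserve $108,000, so the reserve binds → payment $108,000.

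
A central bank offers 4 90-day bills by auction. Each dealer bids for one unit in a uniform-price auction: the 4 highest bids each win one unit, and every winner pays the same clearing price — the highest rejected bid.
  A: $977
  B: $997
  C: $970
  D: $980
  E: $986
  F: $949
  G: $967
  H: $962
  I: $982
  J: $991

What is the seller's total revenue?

Total revenue: $3,920

Bids ranked high→low: 997 (B), 991 (J), 986 (E), 982 (I), 980 (D), 977 (A), …
Winners (4 units): B, J, E, I.
First losing bid is D's $980, which sets the uniform price.
Total revenue = 4 × $980 = $3,920.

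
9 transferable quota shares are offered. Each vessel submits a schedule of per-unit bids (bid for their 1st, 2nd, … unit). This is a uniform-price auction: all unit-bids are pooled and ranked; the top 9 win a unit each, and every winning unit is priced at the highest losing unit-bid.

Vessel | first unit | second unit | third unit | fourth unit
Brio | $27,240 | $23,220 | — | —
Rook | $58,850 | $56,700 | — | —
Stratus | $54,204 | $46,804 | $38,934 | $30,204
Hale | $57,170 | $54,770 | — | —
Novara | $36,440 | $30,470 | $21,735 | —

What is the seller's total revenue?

Merging the schedules and taking the best 9: 58,850 (Rook-1), 57,170 (Hale-1), 56,700 (Rook-2), 54,770 (Hale-2), 54,204 (Stratus-1), 46,804 (Stratus-2), 38,934 (Stratus-3), 36,440 (Novara-1), 30,470 (Novara-2)
First bid not allocated: $30,204.
Allocation: Hale 2, Novara 2, Rook 2, Stratus 3. Every unit priced at $30,204.
Revenue = 9 × 30,204 = $271,836.

Total revenue: $271,836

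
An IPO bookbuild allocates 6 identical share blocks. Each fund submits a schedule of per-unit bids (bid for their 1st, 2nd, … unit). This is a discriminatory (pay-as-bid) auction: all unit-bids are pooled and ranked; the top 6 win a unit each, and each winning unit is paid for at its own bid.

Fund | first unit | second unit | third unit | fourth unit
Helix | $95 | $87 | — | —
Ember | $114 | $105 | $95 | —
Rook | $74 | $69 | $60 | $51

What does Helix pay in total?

Pooled unit-bids ranked (top 6): 114 (Ember-1), 105 (Ember-2), 95 (Helix-1), 95 (Ember-3), 87 (Helix-2), 74 (Rook-1)
Next rejected bid: $69 (not a price — pay-as-bid).
Helix's winning unit-bids: 95 + 87 = $182.

Helix pays $182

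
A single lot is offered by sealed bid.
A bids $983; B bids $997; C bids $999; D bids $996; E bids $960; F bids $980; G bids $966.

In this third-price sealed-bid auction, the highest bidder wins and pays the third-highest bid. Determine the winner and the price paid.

Bids ranked: 999 (C) > 997 (B) > 996 (D) > 983 (A) > 980 (F) > 966 (G) > …
C wins; payment is bid #3 in the ranking = $996.

C pays $996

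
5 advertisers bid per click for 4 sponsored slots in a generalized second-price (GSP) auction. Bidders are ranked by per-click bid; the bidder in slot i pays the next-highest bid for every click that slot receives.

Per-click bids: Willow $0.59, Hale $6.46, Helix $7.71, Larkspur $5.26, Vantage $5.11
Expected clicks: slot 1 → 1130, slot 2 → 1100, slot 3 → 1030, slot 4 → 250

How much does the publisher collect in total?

Total revenue: $18496.60

Sorting advertisers: $7.71 (Helix) > $6.46 (Hale) > $5.26 (Larkspur) > $5.11 (Vantage) > $0.59 (Willow)
Slot 1: Helix pays $6.46 × 1130 = $7299.80
Slot 2: Hale pays $5.26 × 1100 = $5786.00
Slot 3: Larkspur pays $5.11 × 1030 = $5263.30
Slot 4: Vantage pays $0.59 × 250 = $147.50
Total = $18496.60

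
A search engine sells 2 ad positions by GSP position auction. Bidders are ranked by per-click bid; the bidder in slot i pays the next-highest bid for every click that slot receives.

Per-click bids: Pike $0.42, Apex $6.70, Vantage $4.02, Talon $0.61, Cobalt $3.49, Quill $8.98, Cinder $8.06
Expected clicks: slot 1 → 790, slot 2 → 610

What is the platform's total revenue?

Total revenue: $10454.40

Sorting advertisers: $8.98 (Quill) > $8.06 (Cinder) > $6.70 (Apex) > …
Slot 1: Quill pays $8.06 × 790 = $6367.40
Slot 2: Cinder pays $6.70 × 610 = $4087.00
Total = $10454.40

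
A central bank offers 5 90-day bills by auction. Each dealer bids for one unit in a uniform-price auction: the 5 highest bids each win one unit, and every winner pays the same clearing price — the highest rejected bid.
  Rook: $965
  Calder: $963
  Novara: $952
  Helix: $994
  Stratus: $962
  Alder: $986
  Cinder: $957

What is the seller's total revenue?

Sorting: 994 (Helix), 986 (Alder), 965 (Rook), 963 (Calder), 962 (Stratus), 957 (Cinder), 952 (Novara)
Top 5: Helix, Alder, Rook, Calder, Stratus.
Highest unsuccessful bid: $957 → clearing price.
Total revenue = 5 × $957 = $4,785.

Total revenue: $4,785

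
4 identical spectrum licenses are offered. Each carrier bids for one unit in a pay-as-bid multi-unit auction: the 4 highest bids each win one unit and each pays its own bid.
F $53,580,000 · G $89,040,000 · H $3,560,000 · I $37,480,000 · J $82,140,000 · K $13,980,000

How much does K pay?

Sorting: 89,040,000 (G), 82,140,000 (J), 53,580,000 (F), 37,480,000 (I), 13,980,000 (K), 3,560,000 (H)
Top 4: G, J, F, I.
K does not win → $0.

K pays $0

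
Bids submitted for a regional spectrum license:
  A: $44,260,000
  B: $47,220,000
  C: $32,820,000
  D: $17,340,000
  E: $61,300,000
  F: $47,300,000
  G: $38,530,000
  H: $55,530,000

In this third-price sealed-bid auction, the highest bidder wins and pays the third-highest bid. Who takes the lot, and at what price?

Bids in order: 61,300,000 (E) > 55,530,000 (H) > 47,300,000 (F) > 47,220,000 (B) > 44,260,000 (A) > 38,530,000 (G) > …
E is highest; pays the third-highest bid, $47,300,000.

E pays $47,300,000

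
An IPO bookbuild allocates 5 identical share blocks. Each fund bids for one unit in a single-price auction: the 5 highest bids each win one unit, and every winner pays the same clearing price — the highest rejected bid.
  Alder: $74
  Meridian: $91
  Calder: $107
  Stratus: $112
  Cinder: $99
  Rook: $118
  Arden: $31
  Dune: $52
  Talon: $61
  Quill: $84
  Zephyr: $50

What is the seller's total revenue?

Total revenue: $420

Ordering the bids: 118 (Rook), 112 (Stratus), 107 (Calder), 99 (Cinder), 91 (Meridian), 84 (Quill), 74 (Alder), …
Top 5: Rook, Stratus, Calder, Cinder, Meridian.
First losing bid is Quill's $84, which sets the uniform price.
Total revenue = 5 × $84 = $420.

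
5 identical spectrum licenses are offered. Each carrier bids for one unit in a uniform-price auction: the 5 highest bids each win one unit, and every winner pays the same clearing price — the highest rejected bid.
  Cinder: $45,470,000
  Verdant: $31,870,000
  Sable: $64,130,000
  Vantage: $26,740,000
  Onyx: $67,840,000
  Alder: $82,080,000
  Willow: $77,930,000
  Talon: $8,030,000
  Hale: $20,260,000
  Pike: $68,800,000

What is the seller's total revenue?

Total revenue: $227,350,000

Ordering the bids: 82,080,000 (Alder), 77,930,000 (Willow), 68,800,000 (Pike), 67,840,000 (Onyx), 64,130,000 (Sable), 45,470,000 (Cinder), 31,870,000 (Verdant), …
Winners (5 units): Alder, Willow, Pike, Onyx, Sable.
Highest unsuccessful bid: $45,470,000 → clearing price.
Total revenue = 5 × $45,470,000 = $227,350,000.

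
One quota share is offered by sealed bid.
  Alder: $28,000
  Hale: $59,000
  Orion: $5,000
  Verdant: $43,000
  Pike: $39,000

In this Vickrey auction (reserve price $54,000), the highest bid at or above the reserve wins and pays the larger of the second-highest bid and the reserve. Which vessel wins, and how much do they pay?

Vickrey auction (reserve price $54,000): the highest bid at or above the reserve wins and pays the larger of the second-highest bid and the reserve.
Bids in order: 59,000 (Hale) > 43,000 (Verdant) > 39,000 (Pike) > 28,000 (Alder) > 5,000 (Orion)
Hale has the top bid at or above the reserve ($59,000).
Second-highest bid $43,000 is below the reserve $54,000, so the reserve binds → payment $54,000.

Hale pays $54,000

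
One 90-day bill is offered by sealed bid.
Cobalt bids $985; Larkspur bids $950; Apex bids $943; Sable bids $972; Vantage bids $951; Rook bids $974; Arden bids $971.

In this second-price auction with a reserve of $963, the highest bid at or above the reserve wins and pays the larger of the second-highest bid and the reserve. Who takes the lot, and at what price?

Cobalt pays $974

Second-price auction with a reserve of $963: the highest bid at or above the reserve wins and pays the larger of the second-highest bid and the reserve.
Bids ranked: 985 (Cobalt) > 974 (Rook) > 972 (Sable) > 971 (Arden) > 951 (Vantage) > 950 (Larkspur) > …
Cobalt has the top bid at or above the reserve ($985).
Second-highest bid $974 exceeds the reserve $963 → payment $974.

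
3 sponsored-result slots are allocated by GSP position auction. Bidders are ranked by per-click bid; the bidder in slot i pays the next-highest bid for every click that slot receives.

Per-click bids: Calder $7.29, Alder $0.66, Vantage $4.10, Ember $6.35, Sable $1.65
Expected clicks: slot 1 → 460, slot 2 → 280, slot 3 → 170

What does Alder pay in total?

Ranked by bid: $7.29 (Calder) > $6.35 (Ember) > $4.10 (Vantage) > $1.65 (Sable) > …
Alder ranks below slot 3 → no slot, pays nothing.

Alder pays $0.00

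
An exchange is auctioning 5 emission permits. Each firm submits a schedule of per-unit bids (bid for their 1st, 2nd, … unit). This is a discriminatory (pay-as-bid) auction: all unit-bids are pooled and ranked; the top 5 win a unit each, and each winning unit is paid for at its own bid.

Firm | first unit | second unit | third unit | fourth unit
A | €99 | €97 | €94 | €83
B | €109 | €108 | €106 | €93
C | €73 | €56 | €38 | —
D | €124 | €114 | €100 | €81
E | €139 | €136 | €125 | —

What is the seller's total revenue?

Pooled unit-bids ranked (top 5): 139 (E-1), 136 (E-2), 125 (E-3), 124 (D-1), 114 (D-2)
Next rejected bid: €109 (not a price — pay-as-bid).
Each winning unit pays its own bid.
Revenue = 139 + 136 + 125 + 124 + 114 = €638.

Total revenue: €638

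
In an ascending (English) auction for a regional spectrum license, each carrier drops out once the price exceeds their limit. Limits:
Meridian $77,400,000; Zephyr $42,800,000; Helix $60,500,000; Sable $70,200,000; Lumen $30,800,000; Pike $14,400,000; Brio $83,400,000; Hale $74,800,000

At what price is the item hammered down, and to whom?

Rule: the price rises until one bidder remains; the winner pays the price at which the last rival dropped out.
Limits ranked: 83,400,000 (Brio) > 77,400,000 (Meridian) > 74,800,000 (Hale) > 70,200,000 (Sable) > 60,500,000 (Helix) > 42,800,000 (Zephyr) > …
Meridian is the last rival to drop out, at $77,400,000; Brio remains and wins at that price.

Brio wins at $77,400,000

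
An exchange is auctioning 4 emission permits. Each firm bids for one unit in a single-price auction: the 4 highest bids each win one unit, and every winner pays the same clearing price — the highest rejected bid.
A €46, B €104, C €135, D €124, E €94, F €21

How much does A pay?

A pays €0

Ordering the bids: 135 (C), 124 (D), 104 (B), 94 (E), 46 (A), 21 (F)
Top 4: C, D, B, E.
First losing bid is A's €46, which sets the uniform price.
A does not win → pays €0.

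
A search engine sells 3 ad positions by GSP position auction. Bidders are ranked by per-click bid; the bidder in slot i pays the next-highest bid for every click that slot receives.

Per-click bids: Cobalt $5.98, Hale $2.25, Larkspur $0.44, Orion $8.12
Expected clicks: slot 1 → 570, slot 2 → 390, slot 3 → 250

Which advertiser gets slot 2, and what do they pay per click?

Sorting advertisers: $8.12 (Orion) > $5.98 (Cobalt) > $2.25 (Hale) > $0.44 (Larkspur)
Slot 2 goes to the second-ranked bidder, Cobalt, who pays the next bid down: $2.25/click.

Cobalt; $2.25 per click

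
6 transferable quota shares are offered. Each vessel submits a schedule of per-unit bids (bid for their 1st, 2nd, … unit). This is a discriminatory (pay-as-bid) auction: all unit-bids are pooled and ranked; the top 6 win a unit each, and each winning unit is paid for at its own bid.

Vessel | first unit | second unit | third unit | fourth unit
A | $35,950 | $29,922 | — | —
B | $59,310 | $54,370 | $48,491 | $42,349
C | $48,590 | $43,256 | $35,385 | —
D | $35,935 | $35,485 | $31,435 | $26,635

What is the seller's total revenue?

Pooled unit-bids ranked (top 6): 59,310 (B-1), 54,370 (B-2), 48,590 (C-1), 48,491 (B-3), 43,256 (C-2), 42,349 (B-4)
Next rejected bid: $35,950 (not a price — pay-as-bid).
Each winning unit pays its own bid.
Revenue = 59,310 + 54,370 + 48,590 + 48,491 + 43,256 + 42,349 = $296,366.

Total revenue: $296,366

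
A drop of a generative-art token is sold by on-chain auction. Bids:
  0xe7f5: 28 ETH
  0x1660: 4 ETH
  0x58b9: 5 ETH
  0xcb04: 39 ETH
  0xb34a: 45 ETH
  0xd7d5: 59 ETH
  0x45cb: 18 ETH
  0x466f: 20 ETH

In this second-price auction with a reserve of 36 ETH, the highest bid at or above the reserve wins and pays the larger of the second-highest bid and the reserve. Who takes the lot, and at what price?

Second-price auction with a reserve of 36 ETH: the highest bid at or above the reserve wins and pays the larger of the second-highest bid and the reserve.
Bids ranked: 59 (0xd7d5) > 45 (0xb34a) > 39 (0xcb04) > 28 (0xe7f5) > 20 (0x466f) > 18 (0x45cb) > …
Highest eligible bid: 0xd7d5 at 59 ETH.
max(second-highest 45 ETH, reserve 36 ETH) = 45 ETH; the reserve does not bind.

0xd7d5 pays 45 ETH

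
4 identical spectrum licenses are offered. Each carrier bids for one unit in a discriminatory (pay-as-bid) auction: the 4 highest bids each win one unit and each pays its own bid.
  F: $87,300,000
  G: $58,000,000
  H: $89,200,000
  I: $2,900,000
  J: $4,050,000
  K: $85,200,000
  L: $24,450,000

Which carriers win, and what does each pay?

Sorting: 89,200,000 (H), 87,300,000 (F), 85,200,000 (K), 58,000,000 (G), 24,450,000 (L), 4,050,000 (J), …
The 4 highest are H, F, K, G.
Each winner pays its own bid: H $89,200,000, F $87,300,000, K $85,200,000, G $58,000,000.

H $89,200,000, F $87,300,000, K $85,200,000, G $58,000,000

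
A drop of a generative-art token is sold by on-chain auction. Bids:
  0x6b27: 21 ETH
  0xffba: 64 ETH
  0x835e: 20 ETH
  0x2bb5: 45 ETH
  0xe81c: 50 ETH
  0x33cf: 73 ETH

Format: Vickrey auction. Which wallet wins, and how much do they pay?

Bids ranked: 73 (0x33cf) > 64 (0xffba) > 50 (0xe81c) > 45 (0x2bb5) > 21 (0x6b27) > 20 (0x835e)
Second-price: 0x33cf pays 0xffba's bid of 64 ETH.

0x33cf pays 64 ETH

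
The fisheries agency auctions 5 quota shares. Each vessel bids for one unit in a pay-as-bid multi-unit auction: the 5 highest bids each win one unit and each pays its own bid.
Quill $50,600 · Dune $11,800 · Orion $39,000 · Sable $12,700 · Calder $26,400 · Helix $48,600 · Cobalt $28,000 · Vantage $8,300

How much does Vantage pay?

Bids ranked high→low: 50,600 (Quill), 48,600 (Helix), 39,000 (Orion), 28,000 (Cobalt), 26,400 (Calder), 12,700 (Sable), 11,800 (Dune), …
Winners (5 units): Quill, Helix, Orion, Cobalt, Calder.
Vantage does not win → $0.

Vantage pays $0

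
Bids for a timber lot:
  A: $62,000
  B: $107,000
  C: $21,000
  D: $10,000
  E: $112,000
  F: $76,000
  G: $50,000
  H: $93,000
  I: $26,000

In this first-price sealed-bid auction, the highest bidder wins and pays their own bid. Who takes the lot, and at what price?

Sorting bids: 112,000 (E) > 107,000 (B) > 93,000 (H) > 76,000 (F) > 62,000 (A) > 50,000 (G) > …
E has the highest bid and pays exactly that: $112,000.

E pays $112,000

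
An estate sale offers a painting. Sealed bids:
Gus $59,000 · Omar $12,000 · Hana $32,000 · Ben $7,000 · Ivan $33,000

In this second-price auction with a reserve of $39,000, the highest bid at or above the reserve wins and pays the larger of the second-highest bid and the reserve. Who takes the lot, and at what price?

Bids in order: 59,000 (Gus) > 33,000 (Ivan) > 32,000 (Hana) > 12,000 (Omar) > 7,000 (Ben)
Highest eligible bid: Gus at $59,000.
max(second-highest $33,000, reserve $39,000) = $39,000.

Gus pays $39,000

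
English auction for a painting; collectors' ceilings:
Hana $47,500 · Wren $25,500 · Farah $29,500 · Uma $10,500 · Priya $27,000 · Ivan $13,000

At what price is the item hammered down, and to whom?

Sorting limits: 47,500 (Hana) > 29,500 (Farah) > 27,000 (Priya) > 25,500 (Wren) > 13,000 (Ivan) > 10,500 (Uma)
Once the price passes $29,500, only Hana is left; the hammer falls at Farah's limit of $29,500.

Hana wins at $29,500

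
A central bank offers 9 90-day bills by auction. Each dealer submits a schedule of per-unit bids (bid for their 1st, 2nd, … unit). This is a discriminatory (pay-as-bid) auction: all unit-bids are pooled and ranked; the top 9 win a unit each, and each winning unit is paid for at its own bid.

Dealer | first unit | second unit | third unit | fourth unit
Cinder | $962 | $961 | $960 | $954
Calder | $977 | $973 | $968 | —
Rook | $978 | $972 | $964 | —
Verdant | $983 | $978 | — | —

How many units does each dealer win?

Calder 3, Cinder 1, Rook 3, Verdant 2

Merging the schedules and taking the best 9: 983 (Verdant-1), 978 (Rook-1), 978 (Verdant-2), 977 (Calder-1), 973 (Calder-2), 972 (Rook-2), 968 (Calder-3), 964 (Rook-3), 962 (Cinder-1)
Next rejected bid: $961 (not a price — pay-as-bid).
Allocation: Calder 3, Cinder 1, Rook 3, Verdant 2.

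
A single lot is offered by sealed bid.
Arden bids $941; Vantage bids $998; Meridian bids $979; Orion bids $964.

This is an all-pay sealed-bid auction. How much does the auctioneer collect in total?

Bids in order: 998 (Vantage) > 979 (Meridian) > 964 (Orion) > 941 (Arden)
Vantage wins with the top bid; all bids are sunk regardless.
Every bidder forfeits their bid regardless of winning.
Revenue = 941 + 998 + 979 + 964 = $3,882.

Total revenue: $3,882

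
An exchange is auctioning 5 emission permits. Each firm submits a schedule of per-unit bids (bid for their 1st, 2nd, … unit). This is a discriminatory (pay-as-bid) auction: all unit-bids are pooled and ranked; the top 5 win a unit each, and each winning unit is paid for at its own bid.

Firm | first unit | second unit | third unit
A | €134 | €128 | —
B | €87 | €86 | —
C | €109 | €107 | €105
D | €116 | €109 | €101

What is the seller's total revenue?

Pooled unit-bids ranked (top 5): 134 (A-1), 128 (A-2), 116 (D-1), 109 (C-1), 109 (D-2)
Next rejected bid: €107 (not a price — pay-as-bid).
Each winning unit pays its own bid.
Revenue = 134 + 128 + 116 + 109 + 109 = €596.

Total revenue: €596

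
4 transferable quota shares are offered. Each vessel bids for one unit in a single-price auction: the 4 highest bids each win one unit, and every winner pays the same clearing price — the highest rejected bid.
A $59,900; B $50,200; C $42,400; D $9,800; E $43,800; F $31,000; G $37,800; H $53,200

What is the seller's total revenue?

Sorting: 59,900 (A), 53,200 (H), 50,200 (B), 43,800 (E), 42,400 (C), 37,800 (G), …
The 4 highest are A, H, B, E.
Highest unsuccessful bid: $42,400 → clearing price.
Total revenue = 4 × $42,400 = $169,600.

Total revenue: $169,600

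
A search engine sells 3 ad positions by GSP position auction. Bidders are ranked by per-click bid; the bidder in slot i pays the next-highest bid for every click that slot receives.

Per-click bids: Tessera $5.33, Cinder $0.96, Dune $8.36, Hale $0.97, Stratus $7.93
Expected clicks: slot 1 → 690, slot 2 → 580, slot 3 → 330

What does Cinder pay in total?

Cinder pays $0.00

Per-click bids in order: $8.36 (Dune) > $7.93 (Stratus) > $5.33 (Tessera) > $0.97 (Hale) > …
Cinder ranks below slot 3 → no slot, pays nothing.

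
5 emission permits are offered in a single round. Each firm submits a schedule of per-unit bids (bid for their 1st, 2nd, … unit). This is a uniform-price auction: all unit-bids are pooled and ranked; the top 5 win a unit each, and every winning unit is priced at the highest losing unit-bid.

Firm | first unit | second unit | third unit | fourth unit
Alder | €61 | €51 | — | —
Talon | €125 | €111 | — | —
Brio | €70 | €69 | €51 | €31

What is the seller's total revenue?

Pooled unit-bids ranked (top 5): 125 (Talon-1), 111 (Talon-2), 70 (Brio-1), 69 (Brio-2), 61 (Alder-1)
Highest rejected unit-bid = €51.
Allocation: Alder 1, Brio 2, Talon 2. Every unit priced at €51.
Revenue = 5 × 51 = €255.

Total revenue: €255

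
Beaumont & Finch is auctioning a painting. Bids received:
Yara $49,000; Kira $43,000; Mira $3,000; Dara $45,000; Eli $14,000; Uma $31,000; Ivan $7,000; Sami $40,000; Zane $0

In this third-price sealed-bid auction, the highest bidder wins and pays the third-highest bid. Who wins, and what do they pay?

Bids ranked: 49,000 (Yara) > 45,000 (Dara) > 43,000 (Kira) > 40,000 (Sami) > 31,000 (Uma) > 14,000 (Eli) > …
Yara is highest; pays the third-highest bid, $43,000.

Yara pays $43,000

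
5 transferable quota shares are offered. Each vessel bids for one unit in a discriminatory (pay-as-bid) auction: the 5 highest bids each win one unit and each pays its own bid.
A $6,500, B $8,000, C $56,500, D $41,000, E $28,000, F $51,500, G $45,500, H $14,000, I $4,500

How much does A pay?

Sorting: 56,500 (C), 51,500 (F), 45,500 (G), 41,000 (D), 28,000 (E), 14,000 (H), 8,000 (B), …
The 5 highest are C, F, G, D, E.
A does not win → $0.

A pays $0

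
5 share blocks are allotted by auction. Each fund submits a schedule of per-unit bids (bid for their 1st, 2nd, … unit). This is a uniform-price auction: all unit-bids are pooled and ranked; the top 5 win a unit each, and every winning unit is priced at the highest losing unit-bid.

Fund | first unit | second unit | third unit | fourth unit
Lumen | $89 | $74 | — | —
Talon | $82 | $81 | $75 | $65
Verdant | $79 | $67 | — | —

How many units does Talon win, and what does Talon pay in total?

Talon: 3 units, pays $222

Merging the schedules and taking the best 5: 89 (Lumen-1), 82 (Talon-1), 81 (Talon-2), 79 (Verdant-1), 75 (Talon-3)
First bid not allocated: $74.
Talon wins 3 unit(s) at $74 each.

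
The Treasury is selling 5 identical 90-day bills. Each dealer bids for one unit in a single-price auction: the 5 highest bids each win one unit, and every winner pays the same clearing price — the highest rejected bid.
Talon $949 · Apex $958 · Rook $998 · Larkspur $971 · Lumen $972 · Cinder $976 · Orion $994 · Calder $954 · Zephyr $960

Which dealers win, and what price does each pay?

Ordering the bids: 998 (Rook), 994 (Orion), 976 (Cinder), 972 (Lumen), 971 (Larkspur), 960 (Zephyr), 958 (Apex), …
Winners (5 units): Rook, Orion, Cinder, Lumen, Larkspur.
First losing bid is Zephyr's $960, which sets the uniform price.

Rook, Orion, Cinder, Lumen, Larkspur; each pays $960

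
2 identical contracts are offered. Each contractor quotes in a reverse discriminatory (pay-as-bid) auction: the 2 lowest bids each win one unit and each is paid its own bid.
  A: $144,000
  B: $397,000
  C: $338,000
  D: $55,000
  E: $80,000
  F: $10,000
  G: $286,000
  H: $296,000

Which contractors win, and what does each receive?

F $10,000, D $55,000

Ordering the bids: 10,000 (F), 55,000 (D), 80,000 (E), 144,000 (A), …
Winners (2 units): F, D.
Each winner is paid its own bid: F $10,000, D $55,000.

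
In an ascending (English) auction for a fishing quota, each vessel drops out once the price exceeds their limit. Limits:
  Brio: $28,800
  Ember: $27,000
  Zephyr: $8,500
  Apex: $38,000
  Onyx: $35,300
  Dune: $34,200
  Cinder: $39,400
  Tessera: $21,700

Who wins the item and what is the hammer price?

Cinder wins at $38,000

Limits ranked: 39,400 (Cinder) > 38,000 (Apex) > 35,300 (Onyx) > 34,200 (Dune) > 28,800 (Brio) > 27,000 (Ember) > …
Bidding ends when Apex exits at $38,000; Cinder takes it.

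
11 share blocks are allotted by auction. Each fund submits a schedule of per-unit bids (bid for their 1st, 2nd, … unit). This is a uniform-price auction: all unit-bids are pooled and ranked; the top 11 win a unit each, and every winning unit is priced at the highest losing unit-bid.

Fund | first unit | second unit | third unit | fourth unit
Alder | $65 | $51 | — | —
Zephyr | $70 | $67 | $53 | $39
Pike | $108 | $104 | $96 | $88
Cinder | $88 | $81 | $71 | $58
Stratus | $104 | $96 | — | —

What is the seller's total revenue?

Merging the schedules and taking the best 11: 108 (Pike-1), 104 (Pike-2), 104 (Stratus-1), 96 (Pike-3), 96 (Stratus-2), 88 (Pike-4), 88 (Cinder-1), 81 (Cinder-2), 71 (Cinder-3), 70 (Zephyr-1), 67 (Zephyr-2)
Highest rejected unit-bid = $65.
Allocation: Cinder 3, Pike 4, Stratus 2, Zephyr 2. Every unit priced at $65.
Revenue = 11 × 65 = $715.

Total revenue: $715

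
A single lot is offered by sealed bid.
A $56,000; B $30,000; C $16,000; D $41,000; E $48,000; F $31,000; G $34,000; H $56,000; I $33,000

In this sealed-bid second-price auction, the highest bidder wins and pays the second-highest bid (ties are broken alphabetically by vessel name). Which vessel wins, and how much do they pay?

Sorting bids: 56,000 (A) > 56,000 (H) > 48,000 (E) > 41,000 (D) > 34,000 (G) > 33,000 (I) > …
Tie at $56,000 → A wins by tie-break.
Second-price: A pays H's bid of $56,000.

A pays $56,000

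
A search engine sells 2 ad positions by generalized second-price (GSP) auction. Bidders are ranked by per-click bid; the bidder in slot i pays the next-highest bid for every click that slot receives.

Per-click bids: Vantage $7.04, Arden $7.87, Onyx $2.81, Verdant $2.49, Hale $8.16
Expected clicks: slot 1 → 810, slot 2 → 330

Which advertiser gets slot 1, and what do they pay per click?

Sorting advertisers: $8.16 (Hale) > $7.87 (Arden) > $7.04 (Vantage) > …
Slot 1 goes to the first-ranked bidder, Hale, who pays the next bid down: $7.87/click.

Hale; $7.87 per click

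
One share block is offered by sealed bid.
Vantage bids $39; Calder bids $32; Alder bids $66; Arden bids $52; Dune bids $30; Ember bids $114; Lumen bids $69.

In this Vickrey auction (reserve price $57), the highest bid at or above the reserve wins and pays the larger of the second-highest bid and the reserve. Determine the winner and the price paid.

Ember pays $69

Bids ranked: 114 (Ember) > 69 (Lumen) > 66 (Alder) > 52 (Arden) > 39 (Vantage) > 32 (Calder) > …
Highest eligible bid: Ember at $114.
Second-highest bid $69 exceeds the reserve $57 → payment $69.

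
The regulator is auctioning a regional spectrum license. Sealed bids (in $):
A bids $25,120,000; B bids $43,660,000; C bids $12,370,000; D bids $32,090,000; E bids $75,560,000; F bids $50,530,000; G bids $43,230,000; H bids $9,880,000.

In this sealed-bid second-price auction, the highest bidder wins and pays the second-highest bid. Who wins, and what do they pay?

Sorting bids: 75,560,000 (E) > 50,530,000 (F) > 43,660,000 (B) > 43,230,000 (G) > 32,090,000 (D) > 25,120,000 (A) > …
E is highest; pays the second-highest bid, $50,530,000.

E pays $50,530,000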